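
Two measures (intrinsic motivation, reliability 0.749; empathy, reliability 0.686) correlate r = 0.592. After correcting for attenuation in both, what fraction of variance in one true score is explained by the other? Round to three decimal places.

Disattenuated r = 0.592 / √(0.749 × 0.686) = 0.592 / 0.7168 = 0.8259.
Shared true-score variance = 0.8259² = 0.6821 ≈ 0.682.

0.682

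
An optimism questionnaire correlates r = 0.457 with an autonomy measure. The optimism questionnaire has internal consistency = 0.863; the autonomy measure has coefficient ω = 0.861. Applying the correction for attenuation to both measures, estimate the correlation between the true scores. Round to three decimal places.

0.530

r_true = r_obs / √(r_xx · r_yy) = 0.457 / √(0.863 × 0.861) = 0.457 / √0.743043 = 0.457 / 0.8620 ≈ 0.530.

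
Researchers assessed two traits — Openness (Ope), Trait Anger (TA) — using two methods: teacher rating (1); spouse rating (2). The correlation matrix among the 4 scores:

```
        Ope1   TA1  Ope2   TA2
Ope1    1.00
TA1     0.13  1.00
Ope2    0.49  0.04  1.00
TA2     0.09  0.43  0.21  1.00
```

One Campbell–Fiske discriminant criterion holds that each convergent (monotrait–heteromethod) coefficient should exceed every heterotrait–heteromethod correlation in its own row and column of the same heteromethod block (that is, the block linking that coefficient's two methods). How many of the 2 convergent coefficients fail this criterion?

0

Each convergent coefficient versus the relevant comparison correlations:
Ope (methods 1·2): 0.49 vs {0.09, 0.04} → pass.
TA (methods 1·2): 0.43 vs {0.04, 0.09} → pass.
0 of 2 fail.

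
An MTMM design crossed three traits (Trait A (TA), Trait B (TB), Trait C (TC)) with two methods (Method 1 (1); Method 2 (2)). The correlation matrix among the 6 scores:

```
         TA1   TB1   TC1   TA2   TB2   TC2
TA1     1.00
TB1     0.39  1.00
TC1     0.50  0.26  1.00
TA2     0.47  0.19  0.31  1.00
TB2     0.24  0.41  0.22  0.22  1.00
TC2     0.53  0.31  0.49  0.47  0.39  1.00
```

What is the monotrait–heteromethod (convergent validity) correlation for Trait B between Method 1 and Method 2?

0.41

Same trait (TB), different methods: r(TB1, TB2) = 0.41.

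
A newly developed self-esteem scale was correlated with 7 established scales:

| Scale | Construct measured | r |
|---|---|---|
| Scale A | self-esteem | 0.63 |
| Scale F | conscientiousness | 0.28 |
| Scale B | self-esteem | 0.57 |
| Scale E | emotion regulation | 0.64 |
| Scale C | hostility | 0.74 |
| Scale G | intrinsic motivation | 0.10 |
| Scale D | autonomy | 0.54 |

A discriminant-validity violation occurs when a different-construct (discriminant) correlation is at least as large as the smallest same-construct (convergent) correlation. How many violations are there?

Convergent (same construct = self-esteem): Scale A, Scale B.
Smallest convergent = 0.57. Discriminant values: 0.28, 0.64, 0.74, 0.10, 0.54; count ≥ 0.57 → 2.

2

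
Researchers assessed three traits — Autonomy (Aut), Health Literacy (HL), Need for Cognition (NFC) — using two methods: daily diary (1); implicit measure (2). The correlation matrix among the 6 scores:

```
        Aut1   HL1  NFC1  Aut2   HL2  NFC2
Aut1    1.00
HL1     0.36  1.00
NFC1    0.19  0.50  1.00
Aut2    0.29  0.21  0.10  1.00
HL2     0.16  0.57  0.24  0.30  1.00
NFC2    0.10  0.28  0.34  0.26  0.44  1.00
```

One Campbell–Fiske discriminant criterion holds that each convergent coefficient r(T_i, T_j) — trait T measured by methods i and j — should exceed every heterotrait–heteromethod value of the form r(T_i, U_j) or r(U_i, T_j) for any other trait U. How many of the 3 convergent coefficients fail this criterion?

Convergent coefficients and their comparison sets:
Aut (methods 1·2): 0.29 vs {0.16, 0.21, 0.10, 0.10} → pass.
HL (methods 1·2): 0.57 vs {0.21, 0.16, 0.28, 0.24} → pass.
NFC (methods 1·2): 0.34 vs {0.10, 0.10, 0.24, 0.28} → pass.
0 of 3 fail.

0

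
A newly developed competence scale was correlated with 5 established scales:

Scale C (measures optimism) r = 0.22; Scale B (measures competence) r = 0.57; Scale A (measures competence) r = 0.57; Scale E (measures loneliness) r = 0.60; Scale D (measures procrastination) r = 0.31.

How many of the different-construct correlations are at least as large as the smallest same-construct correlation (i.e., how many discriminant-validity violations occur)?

1

Convergent (same construct = competence): Scale B, Scale A.
Smallest convergent = 0.57. Discriminant values: 0.22, 0.60, 0.31; count ≥ 0.57 → 1.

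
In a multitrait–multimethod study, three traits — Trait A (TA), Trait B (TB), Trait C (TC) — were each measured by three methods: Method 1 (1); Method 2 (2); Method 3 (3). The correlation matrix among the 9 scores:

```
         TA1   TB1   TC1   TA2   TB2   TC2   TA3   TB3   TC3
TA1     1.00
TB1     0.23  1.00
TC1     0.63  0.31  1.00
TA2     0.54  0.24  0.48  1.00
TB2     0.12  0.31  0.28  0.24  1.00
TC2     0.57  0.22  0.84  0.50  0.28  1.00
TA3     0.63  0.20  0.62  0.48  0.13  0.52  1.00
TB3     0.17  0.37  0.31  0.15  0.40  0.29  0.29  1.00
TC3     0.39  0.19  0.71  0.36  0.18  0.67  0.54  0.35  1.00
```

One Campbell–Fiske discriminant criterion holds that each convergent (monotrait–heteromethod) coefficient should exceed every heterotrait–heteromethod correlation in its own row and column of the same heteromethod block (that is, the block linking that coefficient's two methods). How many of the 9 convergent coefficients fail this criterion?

Checking each validity diagonal entry against its comparison values:
TA (methods 1·2): 0.54 vs {0.12, 0.24, 0.57, 0.48} → fail.
TA (methods 1·3): 0.63 vs {0.17, 0.20, 0.39, 0.62} → pass.
TA (methods 2·3): 0.48 vs {0.15, 0.13, 0.36, 0.52} → fail.
TB (methods 1·2): 0.31 vs {0.24, 0.12, 0.22, 0.28} → pass.
TB (methods 1·3): 0.37 vs {0.20, 0.17, 0.19, 0.31} → pass.
TB (methods 2·3): 0.40 vs {0.13, 0.15, 0.18, 0.29} → pass.
TC (methods 1·2): 0.84 vs {0.48, 0.57, 0.28, 0.22} → pass.
TC (methods 1·3): 0.71 vs {0.62, 0.39, 0.31, 0.19} → pass.
TC (methods 2·3): 0.67 vs {0.52, 0.36, 0.29, 0.18} → pass.
2 of 9 fail.

2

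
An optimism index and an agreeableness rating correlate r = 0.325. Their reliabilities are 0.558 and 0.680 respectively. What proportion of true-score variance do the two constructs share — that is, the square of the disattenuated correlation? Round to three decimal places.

0.278

Disattenuated r = 0.325 / √(0.558 × 0.680) = 0.325 / 0.6160 = 0.5276.
Shared true-score variance = 0.5276² = 0.2784 ≈ 0.278.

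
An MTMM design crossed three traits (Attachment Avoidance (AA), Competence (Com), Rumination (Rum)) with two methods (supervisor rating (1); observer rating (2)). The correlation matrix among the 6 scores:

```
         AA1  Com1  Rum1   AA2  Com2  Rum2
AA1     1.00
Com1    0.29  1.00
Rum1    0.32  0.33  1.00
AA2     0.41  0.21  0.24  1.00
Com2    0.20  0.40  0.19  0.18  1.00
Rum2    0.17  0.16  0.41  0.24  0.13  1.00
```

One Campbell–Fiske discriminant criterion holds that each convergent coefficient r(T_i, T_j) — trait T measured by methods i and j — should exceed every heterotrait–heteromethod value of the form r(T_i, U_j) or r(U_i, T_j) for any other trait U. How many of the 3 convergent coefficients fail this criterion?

0

Each convergent coefficient versus the relevant comparison correlations:
AA (methods 1·2): 0.41 vs {0.20, 0.21, 0.17, 0.24} → pass.
Com (methods 1·2): 0.40 vs {0.21, 0.20, 0.16, 0.19} → pass.
Rum (methods 1·2): 0.41 vs {0.24, 0.17, 0.19, 0.16} → pass.
0 of 3 fail.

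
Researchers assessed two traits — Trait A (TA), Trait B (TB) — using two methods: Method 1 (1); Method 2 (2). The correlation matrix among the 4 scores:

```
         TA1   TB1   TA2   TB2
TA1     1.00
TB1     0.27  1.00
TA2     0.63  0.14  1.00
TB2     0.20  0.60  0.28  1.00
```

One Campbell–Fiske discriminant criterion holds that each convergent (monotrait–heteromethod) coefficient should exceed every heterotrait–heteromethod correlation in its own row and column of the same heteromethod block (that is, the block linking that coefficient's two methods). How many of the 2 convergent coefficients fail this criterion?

Checking each validity diagonal entry against its comparison values:
TA (methods 1·2): 0.63 vs {0.20, 0.14} → pass.
TB (methods 1·2): 0.60 vs {0.14, 0.20} → pass.
0 of 2 fail.

0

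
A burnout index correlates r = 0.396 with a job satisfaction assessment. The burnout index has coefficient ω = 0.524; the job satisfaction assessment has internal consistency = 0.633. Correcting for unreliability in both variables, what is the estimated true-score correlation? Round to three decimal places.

r_true = r_obs / √(r_xx · r_yy) = 0.396 / √(0.524 × 0.633) = 0.396 / √0.331692 = 0.396 / 0.5759 ≈ 0.688.

0.688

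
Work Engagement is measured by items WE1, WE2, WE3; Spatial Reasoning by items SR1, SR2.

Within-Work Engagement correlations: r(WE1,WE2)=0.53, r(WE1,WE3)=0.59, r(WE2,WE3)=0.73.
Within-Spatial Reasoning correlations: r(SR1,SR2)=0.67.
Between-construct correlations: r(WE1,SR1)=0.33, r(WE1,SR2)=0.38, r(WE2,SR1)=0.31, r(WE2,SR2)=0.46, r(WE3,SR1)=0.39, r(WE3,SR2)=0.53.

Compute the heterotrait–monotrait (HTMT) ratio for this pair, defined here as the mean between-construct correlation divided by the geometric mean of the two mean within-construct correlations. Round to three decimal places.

0.622

Mean heterotrait r = 2.40/6 = 0.4000.
Mean within-WE = 1.85/3 = 0.6167; mean within-SR = 0.67/1 = 0.6700.
Geometric mean = √(0.6167 × 0.6700) = 0.6428.
HTMT = 0.4000 / 0.6428 = 0.622.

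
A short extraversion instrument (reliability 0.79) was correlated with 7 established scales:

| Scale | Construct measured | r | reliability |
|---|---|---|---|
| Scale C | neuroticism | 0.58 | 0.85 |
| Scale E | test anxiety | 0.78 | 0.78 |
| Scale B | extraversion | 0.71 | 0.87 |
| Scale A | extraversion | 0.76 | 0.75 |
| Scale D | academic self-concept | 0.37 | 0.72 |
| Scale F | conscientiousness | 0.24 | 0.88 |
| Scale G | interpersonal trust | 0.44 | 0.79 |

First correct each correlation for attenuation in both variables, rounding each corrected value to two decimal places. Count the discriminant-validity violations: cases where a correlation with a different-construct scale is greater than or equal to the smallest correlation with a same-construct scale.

Disattenuated r (r / √(r_scale · r_new)):
  Scale C (disc): 0.58 / √(0.85·0.79) = 0.71
  Scale E (disc): 0.78 / √(0.78·0.79) = 0.99
  Scale B (conv): 0.71 / √(0.87·0.79) = 0.86
  Scale A (conv): 0.76 / √(0.75·0.79) = 0.99
  Scale D (disc): 0.37 / √(0.72·0.79) = 0.49
  Scale F (disc): 0.24 / √(0.88·0.79) = 0.29
  Scale G (disc): 0.44 / √(0.79·0.79) = 0.56
Smallest convergent = 0.86. Discriminant values: 0.71, 0.99, 0.49, 0.29, 0.56; count ≥ 0.86 → 1.

1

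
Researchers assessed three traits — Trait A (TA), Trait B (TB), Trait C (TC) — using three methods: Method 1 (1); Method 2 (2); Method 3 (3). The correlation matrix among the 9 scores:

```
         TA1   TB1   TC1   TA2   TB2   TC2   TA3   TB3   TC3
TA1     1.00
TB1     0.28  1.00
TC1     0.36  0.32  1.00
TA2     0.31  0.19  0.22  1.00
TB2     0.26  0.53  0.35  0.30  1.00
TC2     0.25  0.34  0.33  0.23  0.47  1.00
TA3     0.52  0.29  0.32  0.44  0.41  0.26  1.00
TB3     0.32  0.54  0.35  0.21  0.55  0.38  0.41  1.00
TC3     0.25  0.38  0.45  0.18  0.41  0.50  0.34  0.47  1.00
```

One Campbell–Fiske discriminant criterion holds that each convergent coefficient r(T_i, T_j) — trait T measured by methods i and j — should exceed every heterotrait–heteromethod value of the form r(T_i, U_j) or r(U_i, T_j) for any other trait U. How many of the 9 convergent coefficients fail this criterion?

1

Checking each validity diagonal entry against its comparison values:
TA (methods 1·2): 0.31 vs {0.26, 0.19, 0.25, 0.22} → pass.
TA (methods 1·3): 0.52 vs {0.32, 0.29, 0.25, 0.32} → pass.
TA (methods 2·3): 0.44 vs {0.21, 0.41, 0.18, 0.26} → pass.
TB (methods 1·2): 0.53 vs {0.19, 0.26, 0.34, 0.35} → pass.
TB (methods 1·3): 0.54 vs {0.29, 0.32, 0.38, 0.35} → pass.
TB (methods 2·3): 0.55 vs {0.41, 0.21, 0.41, 0.38} → pass.
TC (methods 1·2): 0.33 vs {0.22, 0.25, 0.35, 0.34} → fail.
TC (methods 1·3): 0.45 vs {0.32, 0.25, 0.35, 0.38} → pass.
TC (methods 2·3): 0.50 vs {0.26, 0.18, 0.38, 0.41} → pass.
1 of 9 fail.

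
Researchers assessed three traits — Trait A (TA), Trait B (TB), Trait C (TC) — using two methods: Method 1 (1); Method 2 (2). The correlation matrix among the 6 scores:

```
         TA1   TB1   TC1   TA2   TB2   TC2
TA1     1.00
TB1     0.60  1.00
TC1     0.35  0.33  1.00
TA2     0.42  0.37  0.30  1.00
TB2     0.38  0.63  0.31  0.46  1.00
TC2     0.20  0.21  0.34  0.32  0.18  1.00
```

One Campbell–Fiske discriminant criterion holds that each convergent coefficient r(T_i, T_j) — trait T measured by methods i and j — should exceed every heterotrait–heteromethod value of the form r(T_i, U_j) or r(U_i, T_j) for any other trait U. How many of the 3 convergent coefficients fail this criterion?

0

Convergent coefficients and their comparison sets:
TA (methods 1·2): 0.42 vs {0.38, 0.37, 0.20, 0.30} → pass.
TB (methods 1·2): 0.63 vs {0.37, 0.38, 0.21, 0.31} → pass.
TC (methods 1·2): 0.34 vs {0.30, 0.20, 0.31, 0.21} → pass.
0 of 3 fail.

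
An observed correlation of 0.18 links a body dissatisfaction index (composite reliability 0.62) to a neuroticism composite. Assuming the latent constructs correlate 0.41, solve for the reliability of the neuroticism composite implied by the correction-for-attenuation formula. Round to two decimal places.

r_true = r_obs / √(r_xx · r_yy) ⇒ 0.41 = 0.18 / √(0.62 · r_yy).
√(0.62 · r_yy) = 0.18 / 0.41 = 0.4390; 0.62 · r_yy = 0.1927; r_yy = 0.1927 / 0.62 ≈ 0.31.

0.31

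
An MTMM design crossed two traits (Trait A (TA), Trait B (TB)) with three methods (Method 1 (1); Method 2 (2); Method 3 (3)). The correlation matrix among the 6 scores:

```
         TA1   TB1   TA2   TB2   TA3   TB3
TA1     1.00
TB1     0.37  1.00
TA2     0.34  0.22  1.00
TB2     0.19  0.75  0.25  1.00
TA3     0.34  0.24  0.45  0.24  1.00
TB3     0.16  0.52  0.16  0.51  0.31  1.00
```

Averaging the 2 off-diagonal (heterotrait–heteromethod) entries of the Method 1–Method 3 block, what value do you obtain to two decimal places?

0.20

HTHM values (method 1 × method 3): 0.16, 0.24; mean = 0.40/2 = 0.20.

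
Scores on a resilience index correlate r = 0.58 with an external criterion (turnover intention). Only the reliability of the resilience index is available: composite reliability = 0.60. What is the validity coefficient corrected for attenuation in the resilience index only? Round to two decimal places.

Single correction: r_c = r_obs / √r_xx = 0.58 / √0.60 = 0.58 / 0.7746 ≈ 0.75.

0.75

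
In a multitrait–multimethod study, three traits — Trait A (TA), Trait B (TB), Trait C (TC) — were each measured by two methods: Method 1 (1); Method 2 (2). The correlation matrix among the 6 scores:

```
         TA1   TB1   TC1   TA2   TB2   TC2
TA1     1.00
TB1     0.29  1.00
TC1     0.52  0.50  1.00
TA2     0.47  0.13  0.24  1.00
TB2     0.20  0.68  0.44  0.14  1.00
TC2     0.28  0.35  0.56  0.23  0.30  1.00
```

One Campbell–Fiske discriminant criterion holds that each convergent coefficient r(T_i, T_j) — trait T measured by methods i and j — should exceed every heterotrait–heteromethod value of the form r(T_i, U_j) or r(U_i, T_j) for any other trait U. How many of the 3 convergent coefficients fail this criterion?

Checking each validity diagonal entry against its comparison values:
TA (methods 1·2): 0.47 vs {0.20, 0.13, 0.28, 0.24} → pass.
TB (methods 1·2): 0.68 vs {0.13, 0.20, 0.35, 0.44} → pass.
TC (methods 1·2): 0.56 vs {0.24, 0.28, 0.44, 0.35} → pass.
0 of 3 fail.

0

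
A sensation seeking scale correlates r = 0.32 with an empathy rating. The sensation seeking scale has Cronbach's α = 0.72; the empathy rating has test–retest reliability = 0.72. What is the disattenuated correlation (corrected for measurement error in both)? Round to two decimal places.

0.44

r_true = r_obs / √(r_xx · r_yy) = 0.32 / √(0.72 × 0.72) = 0.32 / √0.5184 = 0.32 / 0.7200 ≈ 0.44.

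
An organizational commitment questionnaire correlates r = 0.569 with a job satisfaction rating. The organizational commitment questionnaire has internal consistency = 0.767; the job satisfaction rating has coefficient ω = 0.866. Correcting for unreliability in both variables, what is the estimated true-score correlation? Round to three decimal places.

0.698

r_true = r_obs / √(r_xx · r_yy) = 0.569 / √(0.767 × 0.866) = 0.569 / √0.664222 = 0.569 / 0.8150 ≈ 0.698.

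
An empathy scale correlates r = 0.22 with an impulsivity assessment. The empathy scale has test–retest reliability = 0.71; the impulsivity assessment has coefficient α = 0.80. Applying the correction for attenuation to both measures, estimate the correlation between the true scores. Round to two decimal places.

r_true = r_obs / √(r_xx · r_yy) = 0.22 / √(0.71 × 0.80) = 0.22 / √0.5680 = 0.22 / 0.7537 ≈ 0.29.

0.29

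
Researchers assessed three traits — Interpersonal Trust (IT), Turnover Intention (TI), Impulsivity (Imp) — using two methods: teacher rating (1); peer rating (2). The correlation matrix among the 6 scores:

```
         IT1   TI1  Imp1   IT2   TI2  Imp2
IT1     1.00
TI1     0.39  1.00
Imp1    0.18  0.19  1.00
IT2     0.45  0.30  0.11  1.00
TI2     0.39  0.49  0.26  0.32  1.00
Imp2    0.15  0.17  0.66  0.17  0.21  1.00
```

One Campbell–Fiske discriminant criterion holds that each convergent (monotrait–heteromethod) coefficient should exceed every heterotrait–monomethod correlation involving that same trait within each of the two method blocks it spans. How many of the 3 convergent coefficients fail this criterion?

0

Checking each validity diagonal entry against its comparison values:
IT (methods 1·2): 0.45 vs {0.39, 0.32, 0.18, 0.17} → pass.
TI (methods 1·2): 0.49 vs {0.39, 0.32, 0.19, 0.21} → pass.
Imp (methods 1·2): 0.66 vs {0.18, 0.17, 0.19, 0.21} → pass.
0 of 3 fail.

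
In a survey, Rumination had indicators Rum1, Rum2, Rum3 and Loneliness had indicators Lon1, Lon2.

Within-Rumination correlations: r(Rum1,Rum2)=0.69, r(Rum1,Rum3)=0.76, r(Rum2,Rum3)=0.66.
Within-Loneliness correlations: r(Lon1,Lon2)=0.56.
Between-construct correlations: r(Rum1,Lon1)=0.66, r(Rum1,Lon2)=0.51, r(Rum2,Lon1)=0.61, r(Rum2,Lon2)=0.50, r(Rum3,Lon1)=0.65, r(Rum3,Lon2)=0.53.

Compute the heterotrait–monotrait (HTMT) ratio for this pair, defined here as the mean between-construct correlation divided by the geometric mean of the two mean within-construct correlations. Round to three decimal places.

0.919

Mean between = 3.46/6 = 0.5767.
Mean within-Rum = 2.11/3 = 0.7033; mean within-Lon = 0.56/1 = 0.5600.
Geometric mean = √(0.7033 × 0.5600) = 0.6276.
HTMT = 0.5767 / 0.6276 = 0.919.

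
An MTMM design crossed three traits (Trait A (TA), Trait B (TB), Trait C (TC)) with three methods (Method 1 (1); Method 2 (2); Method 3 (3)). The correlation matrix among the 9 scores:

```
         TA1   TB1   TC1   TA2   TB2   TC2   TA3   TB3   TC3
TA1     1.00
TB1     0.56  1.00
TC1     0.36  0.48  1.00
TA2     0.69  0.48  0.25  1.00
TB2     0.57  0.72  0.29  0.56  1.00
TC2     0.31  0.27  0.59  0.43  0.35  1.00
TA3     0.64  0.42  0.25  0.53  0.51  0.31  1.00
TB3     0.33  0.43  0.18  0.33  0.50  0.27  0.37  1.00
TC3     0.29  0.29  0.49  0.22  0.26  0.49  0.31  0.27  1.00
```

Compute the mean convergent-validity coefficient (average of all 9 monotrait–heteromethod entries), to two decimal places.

0.56

Convergent values: 0.69, 0.64, 0.53, 0.72, 0.43, 0.50, 0.59, 0.49, 0.49; mean = 5.08/9 = 0.56.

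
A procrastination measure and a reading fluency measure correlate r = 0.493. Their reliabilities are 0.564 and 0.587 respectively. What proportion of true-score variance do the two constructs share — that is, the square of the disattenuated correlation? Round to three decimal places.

0.734

Disattenuated r = 0.493 / √(0.564 × 0.587) = 0.493 / 0.5754 = 0.8568.
Shared true-score variance = 0.8568² = 0.7341 ≈ 0.734.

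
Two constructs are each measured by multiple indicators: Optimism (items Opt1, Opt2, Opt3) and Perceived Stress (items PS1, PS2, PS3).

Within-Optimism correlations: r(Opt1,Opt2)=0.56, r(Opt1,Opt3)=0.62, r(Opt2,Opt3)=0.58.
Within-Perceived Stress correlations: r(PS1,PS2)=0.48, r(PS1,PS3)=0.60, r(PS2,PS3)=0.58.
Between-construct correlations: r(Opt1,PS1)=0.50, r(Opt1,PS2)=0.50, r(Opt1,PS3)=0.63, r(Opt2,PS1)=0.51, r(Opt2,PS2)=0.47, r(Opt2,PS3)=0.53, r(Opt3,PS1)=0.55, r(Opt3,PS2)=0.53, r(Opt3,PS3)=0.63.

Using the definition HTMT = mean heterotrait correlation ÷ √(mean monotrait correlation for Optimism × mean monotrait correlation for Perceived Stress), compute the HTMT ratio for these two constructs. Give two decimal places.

0.95

Mean heterotrait r = 4.85/9 = 0.5389.
Mean within-Opt = 1.76/3 = 0.5867; mean within-PS = 1.66/3 = 0.5533.
Geometric mean = √(0.5867 × 0.5533) = 0.5698.
HTMT = 0.5389 / 0.5698 = 0.95.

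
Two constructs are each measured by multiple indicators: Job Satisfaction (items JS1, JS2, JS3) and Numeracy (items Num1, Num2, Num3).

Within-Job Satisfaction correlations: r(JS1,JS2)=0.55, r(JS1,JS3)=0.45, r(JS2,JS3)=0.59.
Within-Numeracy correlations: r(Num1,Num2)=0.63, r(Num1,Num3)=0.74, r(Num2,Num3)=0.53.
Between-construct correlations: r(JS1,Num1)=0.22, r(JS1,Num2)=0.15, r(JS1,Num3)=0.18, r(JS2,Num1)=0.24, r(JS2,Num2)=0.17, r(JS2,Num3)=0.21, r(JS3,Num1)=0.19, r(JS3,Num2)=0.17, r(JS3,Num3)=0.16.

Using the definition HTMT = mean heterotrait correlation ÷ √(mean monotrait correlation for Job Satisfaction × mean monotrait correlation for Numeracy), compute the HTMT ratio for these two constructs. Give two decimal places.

Between-construct mean = 1.69/9 = 0.1878.
Mean within-JS = 1.59/3 = 0.5300; mean within-Num = 1.90/3 = 0.6333.
Geometric mean = √(0.5300 × 0.6333) = 0.5794.
HTMT = 0.1878 / 0.5794 = 0.32.

0.32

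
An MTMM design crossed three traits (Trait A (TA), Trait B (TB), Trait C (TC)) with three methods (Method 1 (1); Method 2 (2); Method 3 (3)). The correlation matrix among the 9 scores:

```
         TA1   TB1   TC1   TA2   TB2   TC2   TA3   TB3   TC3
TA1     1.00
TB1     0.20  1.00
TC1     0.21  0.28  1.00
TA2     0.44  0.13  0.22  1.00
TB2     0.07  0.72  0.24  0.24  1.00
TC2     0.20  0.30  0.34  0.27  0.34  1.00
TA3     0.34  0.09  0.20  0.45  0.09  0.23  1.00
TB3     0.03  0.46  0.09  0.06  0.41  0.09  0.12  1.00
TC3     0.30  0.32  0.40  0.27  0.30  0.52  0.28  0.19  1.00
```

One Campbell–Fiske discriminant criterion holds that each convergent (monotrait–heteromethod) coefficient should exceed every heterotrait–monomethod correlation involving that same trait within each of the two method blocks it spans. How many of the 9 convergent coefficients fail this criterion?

1

Convergent coefficients and their comparison sets:
TA (methods 1·2): 0.44 vs {0.20, 0.24, 0.21, 0.27} → pass.
TA (methods 1·3): 0.34 vs {0.20, 0.12, 0.21, 0.28} → pass.
TA (methods 2·3): 0.45 vs {0.24, 0.12, 0.27, 0.28} → pass.
TB (methods 1·2): 0.72 vs {0.20, 0.24, 0.28, 0.34} → pass.
TB (methods 1·3): 0.46 vs {0.20, 0.12, 0.28, 0.19} → pass.
TB (methods 2·3): 0.41 vs {0.24, 0.12, 0.34, 0.19} → pass.
TC (methods 1·2): 0.34 vs {0.21, 0.27, 0.28, 0.34} → fail.
TC (methods 1·3): 0.40 vs {0.21, 0.28, 0.28, 0.19} → pass.
TC (methods 2·3): 0.52 vs {0.27, 0.28, 0.34, 0.19} → pass.
1 of 9 fail.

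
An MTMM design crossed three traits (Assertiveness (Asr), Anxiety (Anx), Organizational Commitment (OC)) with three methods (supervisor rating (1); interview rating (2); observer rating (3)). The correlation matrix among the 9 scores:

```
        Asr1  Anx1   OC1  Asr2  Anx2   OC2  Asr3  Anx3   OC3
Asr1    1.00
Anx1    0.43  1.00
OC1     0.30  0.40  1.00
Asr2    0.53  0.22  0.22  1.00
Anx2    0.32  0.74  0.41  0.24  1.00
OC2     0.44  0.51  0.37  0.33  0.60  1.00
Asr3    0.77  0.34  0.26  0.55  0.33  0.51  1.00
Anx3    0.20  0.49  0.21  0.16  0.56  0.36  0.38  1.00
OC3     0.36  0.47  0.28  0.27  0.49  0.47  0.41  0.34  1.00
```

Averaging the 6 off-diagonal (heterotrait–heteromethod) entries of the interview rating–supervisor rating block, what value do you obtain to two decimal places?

HTHM values (method 2 × method 1): 0.22, 0.22, 0.32, 0.41, 0.44, 0.51; mean = 2.12/6 = 0.35.

0.35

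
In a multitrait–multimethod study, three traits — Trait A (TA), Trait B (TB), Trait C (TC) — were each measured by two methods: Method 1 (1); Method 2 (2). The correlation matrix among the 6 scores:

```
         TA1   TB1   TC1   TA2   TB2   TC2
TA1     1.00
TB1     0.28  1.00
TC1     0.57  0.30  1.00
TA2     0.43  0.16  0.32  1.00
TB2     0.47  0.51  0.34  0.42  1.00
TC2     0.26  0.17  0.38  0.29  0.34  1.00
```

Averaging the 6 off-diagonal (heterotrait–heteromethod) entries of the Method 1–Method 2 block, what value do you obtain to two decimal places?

0.29

HTHM values (method 1 × method 2): 0.47, 0.26, 0.16, 0.17, 0.32, 0.34; mean = 1.72/6 = 0.29.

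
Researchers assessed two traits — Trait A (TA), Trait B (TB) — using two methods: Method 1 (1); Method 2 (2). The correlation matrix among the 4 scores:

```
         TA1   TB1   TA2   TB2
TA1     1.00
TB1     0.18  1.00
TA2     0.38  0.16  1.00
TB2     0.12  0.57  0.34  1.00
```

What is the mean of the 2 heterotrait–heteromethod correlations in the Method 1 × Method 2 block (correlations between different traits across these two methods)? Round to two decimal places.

0.14

HTHM values (method 1 × method 2): 0.12, 0.16; mean = 0.28/2 = 0.14.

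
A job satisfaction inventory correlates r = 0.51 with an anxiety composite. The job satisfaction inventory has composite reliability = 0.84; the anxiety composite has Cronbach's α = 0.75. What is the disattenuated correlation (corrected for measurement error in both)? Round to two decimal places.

0.64

r_true = r_obs / √(r_xx · r_yy) = 0.51 / √(0.84 × 0.75) = 0.51 / √0.6300 = 0.51 / 0.7937 ≈ 0.64.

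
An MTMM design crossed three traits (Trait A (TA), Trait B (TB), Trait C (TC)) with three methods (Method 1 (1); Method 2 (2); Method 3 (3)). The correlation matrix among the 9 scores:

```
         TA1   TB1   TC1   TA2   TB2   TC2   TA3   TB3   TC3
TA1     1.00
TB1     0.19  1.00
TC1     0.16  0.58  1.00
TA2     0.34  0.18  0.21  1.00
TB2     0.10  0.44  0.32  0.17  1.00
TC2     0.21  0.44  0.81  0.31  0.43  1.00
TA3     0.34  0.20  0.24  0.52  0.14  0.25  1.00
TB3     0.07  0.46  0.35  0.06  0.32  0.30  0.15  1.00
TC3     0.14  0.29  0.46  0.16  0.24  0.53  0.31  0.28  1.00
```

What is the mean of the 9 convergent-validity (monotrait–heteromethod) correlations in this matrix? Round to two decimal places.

Convergent values: 0.34, 0.34, 0.52, 0.44, 0.46, 0.32, 0.81, 0.46, 0.53; mean = 4.22/9 = 0.47.

0.47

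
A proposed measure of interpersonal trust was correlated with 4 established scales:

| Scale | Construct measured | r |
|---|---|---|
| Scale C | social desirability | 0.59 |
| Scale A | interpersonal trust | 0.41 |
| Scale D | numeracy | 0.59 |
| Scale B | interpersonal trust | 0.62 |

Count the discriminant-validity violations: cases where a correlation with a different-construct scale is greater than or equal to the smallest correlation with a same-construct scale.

2

Convergent (same construct = interpersonal trust): Scale A, Scale B.
Smallest convergent = 0.41. Discriminant values: 0.59, 0.59; count ≥ 0.41 → 2.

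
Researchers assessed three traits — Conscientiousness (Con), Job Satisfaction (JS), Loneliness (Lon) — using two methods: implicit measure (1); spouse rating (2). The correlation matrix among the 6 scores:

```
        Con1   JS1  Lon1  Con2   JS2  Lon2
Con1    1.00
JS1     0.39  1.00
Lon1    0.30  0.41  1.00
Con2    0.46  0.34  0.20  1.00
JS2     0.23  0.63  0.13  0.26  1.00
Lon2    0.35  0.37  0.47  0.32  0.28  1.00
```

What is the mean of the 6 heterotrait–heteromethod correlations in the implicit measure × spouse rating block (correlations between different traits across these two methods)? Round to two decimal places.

0.27

HTHM values (method 1 × method 2): 0.23, 0.35, 0.34, 0.37, 0.20, 0.13; mean = 1.62/6 = 0.27.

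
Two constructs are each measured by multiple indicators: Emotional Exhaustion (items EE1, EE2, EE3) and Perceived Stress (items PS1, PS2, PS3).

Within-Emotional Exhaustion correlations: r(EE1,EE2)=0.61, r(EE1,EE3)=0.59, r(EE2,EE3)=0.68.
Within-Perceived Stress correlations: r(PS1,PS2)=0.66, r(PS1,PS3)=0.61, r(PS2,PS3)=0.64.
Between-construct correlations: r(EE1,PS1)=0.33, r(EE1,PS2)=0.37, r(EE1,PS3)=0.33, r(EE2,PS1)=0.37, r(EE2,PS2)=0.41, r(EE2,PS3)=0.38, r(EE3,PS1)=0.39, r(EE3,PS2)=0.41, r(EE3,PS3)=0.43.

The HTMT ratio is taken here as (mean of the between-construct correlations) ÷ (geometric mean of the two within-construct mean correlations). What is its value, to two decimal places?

Mean between = 3.42/9 = 0.3800.
Mean within-EE = 1.88/3 = 0.6267; mean within-PS = 1.91/3 = 0.6367.
Geometric mean = √(0.6267 × 0.6367) = 0.6317.
HTMT = 0.3800 / 0.6317 = 0.60.

0.60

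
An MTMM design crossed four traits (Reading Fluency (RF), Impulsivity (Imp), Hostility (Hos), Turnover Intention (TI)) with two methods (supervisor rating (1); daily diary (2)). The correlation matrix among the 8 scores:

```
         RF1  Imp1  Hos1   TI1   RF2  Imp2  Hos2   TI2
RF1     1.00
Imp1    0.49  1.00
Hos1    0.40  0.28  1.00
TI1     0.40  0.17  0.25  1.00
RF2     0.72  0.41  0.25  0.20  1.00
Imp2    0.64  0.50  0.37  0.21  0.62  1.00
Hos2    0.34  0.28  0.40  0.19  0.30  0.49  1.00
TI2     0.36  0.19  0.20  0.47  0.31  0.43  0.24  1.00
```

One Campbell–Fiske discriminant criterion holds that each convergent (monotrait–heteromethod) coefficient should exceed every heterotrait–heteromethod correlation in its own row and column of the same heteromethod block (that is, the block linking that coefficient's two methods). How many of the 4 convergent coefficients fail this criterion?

Each convergent coefficient versus the relevant comparison correlations:
RF (methods 1·2): 0.72 vs {0.64, 0.41, 0.34, 0.25, 0.36, 0.20} → pass.
Imp (methods 1·2): 0.50 vs {0.41, 0.64, 0.28, 0.37, 0.19, 0.21} → fail.
Hos (methods 1·2): 0.40 vs {0.25, 0.34, 0.37, 0.28, 0.20, 0.19} → pass.
TI (methods 1·2): 0.47 vs {0.20, 0.36, 0.21, 0.19, 0.19, 0.20} → pass.
1 of 4 fail.

1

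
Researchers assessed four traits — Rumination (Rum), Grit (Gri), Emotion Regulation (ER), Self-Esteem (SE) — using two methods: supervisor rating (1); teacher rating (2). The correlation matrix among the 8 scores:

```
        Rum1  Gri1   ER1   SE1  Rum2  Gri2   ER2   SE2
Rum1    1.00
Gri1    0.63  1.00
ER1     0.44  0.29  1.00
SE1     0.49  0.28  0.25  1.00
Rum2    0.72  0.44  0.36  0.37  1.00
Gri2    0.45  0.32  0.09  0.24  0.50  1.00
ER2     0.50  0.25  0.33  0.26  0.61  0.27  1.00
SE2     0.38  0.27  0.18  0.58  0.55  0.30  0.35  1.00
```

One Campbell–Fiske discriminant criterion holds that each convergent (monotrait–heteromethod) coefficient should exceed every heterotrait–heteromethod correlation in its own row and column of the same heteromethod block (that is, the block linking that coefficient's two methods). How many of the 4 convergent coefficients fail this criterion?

2

Each convergent coefficient versus the relevant comparison correlations:
Rum (methods 1·2): 0.72 vs {0.45, 0.44, 0.50, 0.36, 0.38, 0.37} → pass.
Gri (methods 1·2): 0.32 vs {0.44, 0.45, 0.25, 0.09, 0.27, 0.24} → fail.
ER (methods 1·2): 0.33 vs {0.36, 0.50, 0.09, 0.25, 0.18, 0.26} → fail.
SE (methods 1·2): 0.58 vs {0.37, 0.38, 0.24, 0.27, 0.26, 0.18} → pass.
2 of 4 fail.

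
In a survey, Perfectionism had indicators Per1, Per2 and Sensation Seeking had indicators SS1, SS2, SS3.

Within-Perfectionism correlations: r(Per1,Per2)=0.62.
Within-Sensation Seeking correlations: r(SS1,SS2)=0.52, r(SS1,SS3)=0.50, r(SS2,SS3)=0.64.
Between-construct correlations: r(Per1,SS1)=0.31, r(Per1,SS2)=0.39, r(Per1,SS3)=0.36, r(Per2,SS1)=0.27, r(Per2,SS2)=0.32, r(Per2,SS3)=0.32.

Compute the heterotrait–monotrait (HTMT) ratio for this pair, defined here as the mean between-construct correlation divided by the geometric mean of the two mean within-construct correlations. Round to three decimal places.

0.561

Mean between = 1.97/6 = 0.3283.
Mean within-Per = 0.62/1 = 0.6200; mean within-SS = 1.66/3 = 0.5533.
Geometric mean = √(0.6200 × 0.5533) = 0.5857.
HTMT = 0.3283 / 0.5857 = 0.561.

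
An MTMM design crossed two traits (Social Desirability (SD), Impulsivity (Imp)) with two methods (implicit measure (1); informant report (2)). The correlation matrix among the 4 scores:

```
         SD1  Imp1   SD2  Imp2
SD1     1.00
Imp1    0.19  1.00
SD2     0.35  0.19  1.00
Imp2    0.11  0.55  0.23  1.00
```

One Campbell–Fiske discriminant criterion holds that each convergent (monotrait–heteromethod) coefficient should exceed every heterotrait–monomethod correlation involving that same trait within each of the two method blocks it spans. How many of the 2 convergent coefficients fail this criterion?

Checking each validity diagonal entry against its comparison values:
SD (methods 1·2): 0.35 vs {0.19, 0.23} → pass.
Imp (methods 1·2): 0.55 vs {0.19, 0.23} → pass.
0 of 2 fail.

0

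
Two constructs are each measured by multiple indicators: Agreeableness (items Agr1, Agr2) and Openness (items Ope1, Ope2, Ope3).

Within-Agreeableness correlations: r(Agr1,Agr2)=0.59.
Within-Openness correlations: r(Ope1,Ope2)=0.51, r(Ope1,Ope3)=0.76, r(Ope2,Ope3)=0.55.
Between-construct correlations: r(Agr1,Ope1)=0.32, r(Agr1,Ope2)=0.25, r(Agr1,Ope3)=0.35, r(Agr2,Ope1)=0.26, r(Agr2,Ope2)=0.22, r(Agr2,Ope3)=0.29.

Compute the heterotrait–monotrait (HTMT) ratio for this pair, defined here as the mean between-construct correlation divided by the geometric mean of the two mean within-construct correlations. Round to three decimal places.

0.471

Between-construct mean = 1.69/6 = 0.2817.
Mean within-Agr = 0.59/1 = 0.5900; mean within-Ope = 1.82/3 = 0.6067.
Geometric mean = √(0.5900 × 0.6067) = 0.5983.
HTMT = 0.2817 / 0.5983 = 0.471.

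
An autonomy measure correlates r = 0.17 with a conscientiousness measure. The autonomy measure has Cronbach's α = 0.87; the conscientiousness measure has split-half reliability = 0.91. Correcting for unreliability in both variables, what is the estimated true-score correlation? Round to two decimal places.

0.19

r_true = r_obs / √(r_xx · r_yy) = 0.17 / √(0.87 × 0.91) = 0.17 / √0.7917 = 0.17 / 0.8898 ≈ 0.19.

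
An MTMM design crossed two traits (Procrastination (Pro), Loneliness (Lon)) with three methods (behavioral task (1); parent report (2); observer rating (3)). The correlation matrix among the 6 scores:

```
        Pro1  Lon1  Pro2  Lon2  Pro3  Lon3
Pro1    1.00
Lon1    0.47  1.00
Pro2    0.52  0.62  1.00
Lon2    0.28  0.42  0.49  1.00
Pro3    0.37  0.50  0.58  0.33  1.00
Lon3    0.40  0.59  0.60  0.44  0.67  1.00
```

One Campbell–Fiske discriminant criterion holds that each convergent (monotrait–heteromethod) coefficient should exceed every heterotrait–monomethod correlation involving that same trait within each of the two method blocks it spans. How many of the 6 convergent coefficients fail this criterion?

5

Each convergent coefficient versus the relevant comparison correlations:
Pro (methods 1·2): 0.52 vs {0.47, 0.49} → pass.
Pro (methods 1·3): 0.37 vs {0.47, 0.67} → fail.
Pro (methods 2·3): 0.58 vs {0.49, 0.67} → fail.
Lon (methods 1·2): 0.42 vs {0.47, 0.49} → fail.
Lon (methods 1·3): 0.59 vs {0.47, 0.67} → fail.
Lon (methods 2·3): 0.44 vs {0.49, 0.67} → fail.
5 of 6 fail.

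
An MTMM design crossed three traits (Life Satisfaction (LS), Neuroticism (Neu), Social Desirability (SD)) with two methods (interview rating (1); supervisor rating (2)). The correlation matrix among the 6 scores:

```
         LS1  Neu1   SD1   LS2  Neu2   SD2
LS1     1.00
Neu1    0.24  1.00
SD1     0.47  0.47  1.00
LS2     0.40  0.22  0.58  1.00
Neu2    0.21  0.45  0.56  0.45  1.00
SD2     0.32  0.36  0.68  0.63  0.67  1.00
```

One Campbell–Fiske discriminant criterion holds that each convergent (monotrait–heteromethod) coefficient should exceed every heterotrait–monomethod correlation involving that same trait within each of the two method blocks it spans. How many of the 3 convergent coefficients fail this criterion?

2

Convergent coefficients and their comparison sets:
LS (methods 1·2): 0.40 vs {0.24, 0.45, 0.47, 0.63} → fail.
Neu (methods 1·2): 0.45 vs {0.24, 0.45, 0.47, 0.67} → fail.
SD (methods 1·2): 0.68 vs {0.47, 0.63, 0.47, 0.67} → pass.
2 of 3 fail.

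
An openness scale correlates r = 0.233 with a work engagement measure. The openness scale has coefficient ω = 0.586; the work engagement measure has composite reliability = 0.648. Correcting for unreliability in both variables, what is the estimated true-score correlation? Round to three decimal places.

r_true = r_obs / √(r_xx · r_yy) = 0.233 / √(0.586 × 0.648) = 0.233 / √0.379728 = 0.233 / 0.6162 ≈ 0.378.

0.378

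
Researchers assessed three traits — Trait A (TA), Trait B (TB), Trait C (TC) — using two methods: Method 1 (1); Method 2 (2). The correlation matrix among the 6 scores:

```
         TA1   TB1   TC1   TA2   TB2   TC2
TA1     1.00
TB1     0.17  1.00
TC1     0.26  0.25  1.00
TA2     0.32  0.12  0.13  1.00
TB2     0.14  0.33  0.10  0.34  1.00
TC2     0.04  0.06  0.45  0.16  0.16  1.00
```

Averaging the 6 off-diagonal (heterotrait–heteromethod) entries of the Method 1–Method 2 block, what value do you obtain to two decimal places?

HTHM values (method 1 × method 2): 0.14, 0.04, 0.12, 0.06, 0.13, 0.10; mean = 0.59/6 = 0.10.

0.10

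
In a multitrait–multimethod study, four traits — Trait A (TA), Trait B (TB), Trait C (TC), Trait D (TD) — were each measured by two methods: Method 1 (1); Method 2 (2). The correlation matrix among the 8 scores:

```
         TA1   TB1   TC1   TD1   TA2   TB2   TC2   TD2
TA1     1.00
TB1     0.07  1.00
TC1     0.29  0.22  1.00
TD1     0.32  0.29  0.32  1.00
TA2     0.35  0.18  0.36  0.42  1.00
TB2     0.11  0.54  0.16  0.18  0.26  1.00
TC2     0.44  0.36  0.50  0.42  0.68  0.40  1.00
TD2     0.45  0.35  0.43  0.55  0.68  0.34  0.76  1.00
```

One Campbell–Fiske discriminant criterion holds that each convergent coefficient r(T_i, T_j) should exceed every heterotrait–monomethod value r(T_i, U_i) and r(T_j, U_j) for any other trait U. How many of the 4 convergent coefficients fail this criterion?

Each convergent coefficient versus the relevant comparison correlations:
TA (methods 1·2): 0.35 vs {0.07, 0.26, 0.29, 0.68, 0.32, 0.68} → fail.
TB (methods 1·2): 0.54 vs {0.07, 0.26, 0.22, 0.40, 0.29, 0.34} → pass.
TC (methods 1·2): 0.50 vs {0.29, 0.68, 0.22, 0.40, 0.32, 0.76} → fail.
TD (methods 1·2): 0.55 vs {0.32, 0.68, 0.29, 0.34, 0.32, 0.76} → fail.
3 of 4 fail.

3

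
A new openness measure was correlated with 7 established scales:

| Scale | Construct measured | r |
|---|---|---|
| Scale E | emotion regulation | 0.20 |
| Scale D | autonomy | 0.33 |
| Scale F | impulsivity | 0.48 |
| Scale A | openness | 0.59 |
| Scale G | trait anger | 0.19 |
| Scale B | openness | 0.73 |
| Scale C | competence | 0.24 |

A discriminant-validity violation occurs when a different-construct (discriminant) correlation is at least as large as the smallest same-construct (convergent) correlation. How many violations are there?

0

Convergent (same construct = openness): Scale A, Scale B.
Smallest convergent = 0.59. Discriminant values: 0.20, 0.33, 0.48, 0.19, 0.24; count ≥ 0.59 → 0.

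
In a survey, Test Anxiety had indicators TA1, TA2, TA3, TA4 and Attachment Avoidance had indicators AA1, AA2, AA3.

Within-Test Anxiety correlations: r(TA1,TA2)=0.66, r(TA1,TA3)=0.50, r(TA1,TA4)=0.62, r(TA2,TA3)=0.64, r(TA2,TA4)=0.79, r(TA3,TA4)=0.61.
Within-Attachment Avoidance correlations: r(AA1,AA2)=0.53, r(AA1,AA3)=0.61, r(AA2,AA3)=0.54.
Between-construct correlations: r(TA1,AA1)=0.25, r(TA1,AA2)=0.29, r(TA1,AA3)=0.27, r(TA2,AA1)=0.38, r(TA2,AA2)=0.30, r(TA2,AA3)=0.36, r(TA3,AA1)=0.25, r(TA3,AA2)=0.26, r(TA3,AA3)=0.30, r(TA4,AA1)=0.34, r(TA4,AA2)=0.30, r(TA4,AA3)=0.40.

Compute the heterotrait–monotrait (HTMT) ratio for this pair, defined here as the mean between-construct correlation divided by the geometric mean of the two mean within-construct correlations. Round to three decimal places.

Mean heterotrait r = 3.70/12 = 0.3083.
Mean within-TA = 3.82/6 = 0.6367; mean within-AA = 1.68/3 = 0.5600.
Geometric mean = √(0.6367 × 0.5600) = 0.5971.
HTMT = 0.3083 / 0.5971 = 0.516.

0.516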